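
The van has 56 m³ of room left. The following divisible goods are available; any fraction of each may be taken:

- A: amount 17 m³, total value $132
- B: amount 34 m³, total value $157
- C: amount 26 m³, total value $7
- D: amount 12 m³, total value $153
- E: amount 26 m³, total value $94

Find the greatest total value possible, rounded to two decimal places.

Take in order of value per unit:
- D (153/12 per unit): all 12 → value 153, running total 153.00
- A (132/17 per unit): all 17 → value 132, running total 285.00
- B (157/34 per unit): 27 of 34 → value 27×157/34 = 124.6765, running total 409.68
Total 409.68.

409.68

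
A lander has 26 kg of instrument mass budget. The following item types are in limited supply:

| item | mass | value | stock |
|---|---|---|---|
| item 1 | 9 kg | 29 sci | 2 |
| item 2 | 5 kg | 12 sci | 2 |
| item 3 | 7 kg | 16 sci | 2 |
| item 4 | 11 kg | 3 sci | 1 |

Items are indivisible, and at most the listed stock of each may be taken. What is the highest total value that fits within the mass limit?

74 sci

Best selections within mass 26 and stock limits:
- 2×item 1 + 1×item 3: mass 25, value 74
- 2×item 1 + 1×item 2: mass 23, value 70
Best: 74 sci.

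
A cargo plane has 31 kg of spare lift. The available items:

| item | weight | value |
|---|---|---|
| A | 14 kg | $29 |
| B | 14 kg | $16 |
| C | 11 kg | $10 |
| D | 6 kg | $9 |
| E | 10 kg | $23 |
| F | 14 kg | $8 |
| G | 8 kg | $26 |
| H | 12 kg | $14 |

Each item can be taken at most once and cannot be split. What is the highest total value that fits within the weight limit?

$64

Check high-value combinations within 31 kg:
- A+D+G: weight 14+6+8=28, value 29+9+26=64
- E+G+H: weight 10+8+12=30, value 23+26+14=63
- A+D+E: weight 14+6+10=30, value 29+9+23=61
Best: $64.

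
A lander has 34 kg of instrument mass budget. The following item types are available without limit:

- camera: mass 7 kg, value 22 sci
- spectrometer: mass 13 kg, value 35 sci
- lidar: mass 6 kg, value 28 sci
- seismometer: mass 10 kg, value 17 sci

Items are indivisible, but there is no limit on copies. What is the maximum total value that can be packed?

140 sci

Best value-per-unit is lidar at 28/6, and filling with it alone uses mass 5×6=30. No mix of the others beats 5×28 = 140.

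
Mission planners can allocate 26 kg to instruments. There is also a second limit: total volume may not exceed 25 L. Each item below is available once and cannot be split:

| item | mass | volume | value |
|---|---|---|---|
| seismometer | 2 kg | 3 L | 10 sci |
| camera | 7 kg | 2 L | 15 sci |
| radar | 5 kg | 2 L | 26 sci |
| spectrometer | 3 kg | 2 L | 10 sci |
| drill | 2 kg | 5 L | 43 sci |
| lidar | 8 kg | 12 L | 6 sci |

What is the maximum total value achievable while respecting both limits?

Feasible sets respecting both limits:
- seismometer+camera+radar+spectrometer+drill: mass 19, volume 14, value 104
- seismometer+camera+radar+drill+lidar: mass 24, volume 24, value 100
- camera+radar+spectrometer+drill+lidar: mass 25, volume 23, value 100
Best: 104 sci.

104 sci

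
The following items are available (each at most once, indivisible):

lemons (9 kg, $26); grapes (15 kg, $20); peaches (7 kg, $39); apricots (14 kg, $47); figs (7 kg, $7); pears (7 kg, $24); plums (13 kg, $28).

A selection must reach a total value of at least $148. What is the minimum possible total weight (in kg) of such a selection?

Subsets with value ≥ 148, sorted by total weight:
- lemons+peaches+apricots+pears+plums: weight 50, value 164
- lemons+grapes+peaches+apricots+pears: weight 52, value 156
Minimum weight: 50 kg.

50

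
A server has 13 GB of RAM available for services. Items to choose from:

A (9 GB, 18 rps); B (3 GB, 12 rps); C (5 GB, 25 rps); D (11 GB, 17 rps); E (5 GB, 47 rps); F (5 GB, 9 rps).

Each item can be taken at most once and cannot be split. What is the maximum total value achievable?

Check high-value combinations within 13 GB:
- B+C+E: memory 3+5+5=13, value 12+25+47=84
- C+E: memory 5+5=10, value 25+47=72
- B+E+F: memory 3+5+5=13, value 12+47+9=68
Best: 84 rps.

84 rps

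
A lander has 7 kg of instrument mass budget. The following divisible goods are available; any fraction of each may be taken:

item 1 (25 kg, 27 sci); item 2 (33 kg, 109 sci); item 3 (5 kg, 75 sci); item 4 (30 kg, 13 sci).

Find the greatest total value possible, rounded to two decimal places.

81.61

Take in order of value per unit:
- item 3 (75/5 per unit): all 5 → value 75, running total 75.00
- item 2 (109/33 per unit): 2 of 33 → value 2×109/33 = 6.6061, running total 81.61
Total 81.61.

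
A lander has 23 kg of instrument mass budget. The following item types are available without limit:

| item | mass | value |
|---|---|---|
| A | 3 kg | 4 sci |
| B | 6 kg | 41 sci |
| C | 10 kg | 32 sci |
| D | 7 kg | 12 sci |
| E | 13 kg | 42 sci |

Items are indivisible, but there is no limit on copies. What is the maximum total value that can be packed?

127 sci

Best value-per-unit is B at 41/6; filling with it alone gives 3×41 = 123.
Optimal mix: 1×A + 3×B → mass 21, value 127.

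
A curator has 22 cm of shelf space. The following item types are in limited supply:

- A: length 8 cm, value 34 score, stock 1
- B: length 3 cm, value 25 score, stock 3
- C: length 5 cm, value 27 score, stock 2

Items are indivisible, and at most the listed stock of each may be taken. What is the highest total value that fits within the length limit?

Best selections within length 22 and stock limits:
- 1×A + 3×B + 1×C: length 22, value 136
- 3×B + 2×C: length 19, value 129
Best: 136 score.

136 score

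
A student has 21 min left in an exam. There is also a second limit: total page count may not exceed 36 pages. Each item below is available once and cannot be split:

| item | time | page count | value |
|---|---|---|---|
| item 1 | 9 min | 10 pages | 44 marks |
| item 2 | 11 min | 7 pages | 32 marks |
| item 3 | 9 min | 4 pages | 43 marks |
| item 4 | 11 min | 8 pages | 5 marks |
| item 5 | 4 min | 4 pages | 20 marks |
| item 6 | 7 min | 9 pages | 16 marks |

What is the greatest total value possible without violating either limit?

87 marks

Feasible sets respecting both limits:
- item 1+item 3: time 18, page count 14, value 87
- item 1+item 5+item 6: time 20, page count 23, value 80
- item 3+item 5+item 6: time 20, page count 17, value 79
- item 1+item 2: time 20, page count 17, value 76
Best: 87 marks.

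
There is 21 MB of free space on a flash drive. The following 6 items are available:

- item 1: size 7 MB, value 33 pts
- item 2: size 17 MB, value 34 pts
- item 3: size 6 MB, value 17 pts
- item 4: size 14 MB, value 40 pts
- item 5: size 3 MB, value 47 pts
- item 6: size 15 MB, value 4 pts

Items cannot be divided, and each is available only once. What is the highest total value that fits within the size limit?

97 pts

This is a 0/1 knapsack; check combinations near the capacity.
- item 1+item 3+item 5: size 7+6+3=16, value 33+17+47=97
- item 4+item 5: size 14+3=17, value 40+47=87
- item 2+item 5: size 17+3=20, value 34+47=81
Best: 97 pts.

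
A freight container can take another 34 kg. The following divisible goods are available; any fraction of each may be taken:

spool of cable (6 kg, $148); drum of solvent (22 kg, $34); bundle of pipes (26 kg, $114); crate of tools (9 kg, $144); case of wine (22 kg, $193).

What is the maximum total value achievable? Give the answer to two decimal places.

Take in order of value per unit:
- spool of cable (148/6 per unit): all 6 → value 148, running total 148.00
- crate of tools (144/9 per unit): all 9 → value 144, running total 292.00
- case of wine (193/22 per unit): 19 of 22 → value 19×193/22 = 166.6818, running total 458.68
Total 458.68.

458.68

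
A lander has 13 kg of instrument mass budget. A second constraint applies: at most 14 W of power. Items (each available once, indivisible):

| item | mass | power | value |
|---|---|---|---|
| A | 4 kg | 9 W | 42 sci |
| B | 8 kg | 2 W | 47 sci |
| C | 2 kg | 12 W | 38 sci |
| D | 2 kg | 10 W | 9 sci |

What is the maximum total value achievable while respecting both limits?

Feasible sets respecting both limits:
- A+B: mass 12, power 11, value 89
- B+C: mass 10, power 14, value 85
- B+D: mass 10, power 12, value 56
Best: 89 sci.

89 sci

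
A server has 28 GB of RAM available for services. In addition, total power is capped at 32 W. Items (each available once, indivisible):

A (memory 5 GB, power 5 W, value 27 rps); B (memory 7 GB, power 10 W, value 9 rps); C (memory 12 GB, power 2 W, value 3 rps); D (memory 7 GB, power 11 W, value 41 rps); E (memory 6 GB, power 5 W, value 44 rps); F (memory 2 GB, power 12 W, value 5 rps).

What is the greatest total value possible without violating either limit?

Feasible sets respecting both limits:
- A+B+D+E: memory 25, power 31, value 121
- A+D+E: memory 18, power 21, value 112
- B+D+E: memory 20, power 26, value 94
- C+D+E+F: memory 27, power 30, value 93
Best: 121 rps.

121 rps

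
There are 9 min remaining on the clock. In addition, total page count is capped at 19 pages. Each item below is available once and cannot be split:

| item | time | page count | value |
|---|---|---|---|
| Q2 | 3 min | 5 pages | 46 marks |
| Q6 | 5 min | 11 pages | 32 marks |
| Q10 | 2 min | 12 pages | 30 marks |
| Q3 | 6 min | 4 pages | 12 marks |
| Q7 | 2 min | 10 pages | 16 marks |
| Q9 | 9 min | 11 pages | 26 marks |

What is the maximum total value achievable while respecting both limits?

78 marks

Feasible sets respecting both limits:
- Q2+Q6: time 8, page count 16, value 78
- Q2+Q10: time 5, page count 17, value 76
- Q2+Q7: time 5, page count 15, value 62
Best: 78 marks.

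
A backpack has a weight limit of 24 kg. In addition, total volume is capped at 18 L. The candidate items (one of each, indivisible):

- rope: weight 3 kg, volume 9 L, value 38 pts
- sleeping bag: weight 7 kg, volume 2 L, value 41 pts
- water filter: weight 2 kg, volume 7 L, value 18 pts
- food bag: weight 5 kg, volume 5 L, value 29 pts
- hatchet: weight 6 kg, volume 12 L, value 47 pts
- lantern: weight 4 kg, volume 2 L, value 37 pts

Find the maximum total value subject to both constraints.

145 pts

Feasible sets respecting both limits:
- rope+sleeping bag+food bag+lantern: weight 19, volume 18, value 145
- sleeping bag+water filter+food bag+lantern: weight 18, volume 16, value 125
- sleeping bag+hatchet+lantern: weight 17, volume 16, value 125
- rope+sleeping bag+lantern: weight 14, volume 13, value 116
Best: 145 pts.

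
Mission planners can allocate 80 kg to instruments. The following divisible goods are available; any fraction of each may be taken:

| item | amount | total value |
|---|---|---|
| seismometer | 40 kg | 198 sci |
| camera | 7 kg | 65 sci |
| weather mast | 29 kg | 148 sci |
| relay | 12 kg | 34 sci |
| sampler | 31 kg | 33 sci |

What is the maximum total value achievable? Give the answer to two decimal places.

Take in order of value per unit:
- camera (65/7 per unit): all 7 → value 65, running total 65.00
- weather mast (148/29 per unit): all 29 → value 148, running total 213.00
- seismometer (198/40 per unit): all 40 → value 198, running total 411.00
- relay (34/12 per unit): 4 of 12 → value 4×34/12 = 11.3333, running total 422.33
Total 422.33.

422.33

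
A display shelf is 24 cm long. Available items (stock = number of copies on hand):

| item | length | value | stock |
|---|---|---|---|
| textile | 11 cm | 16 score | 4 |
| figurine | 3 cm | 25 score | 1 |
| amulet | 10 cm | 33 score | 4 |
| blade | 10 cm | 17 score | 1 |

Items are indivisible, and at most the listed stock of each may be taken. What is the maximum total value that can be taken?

Best selections within length 24 and stock limits:
- 1×figurine + 2×amulet: length 23, value 91
- 1×figurine + 1×amulet + 1×blade: length 23, value 75
Best: 91 score.

91 score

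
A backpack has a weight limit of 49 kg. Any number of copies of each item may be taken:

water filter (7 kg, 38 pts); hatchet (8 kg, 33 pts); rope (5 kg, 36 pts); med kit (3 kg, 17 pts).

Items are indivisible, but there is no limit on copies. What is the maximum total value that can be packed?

341 pts

Best value-per-unit is rope at 36/5; filling with it alone gives 9×36 = 324.
Optimal mix: 9×rope + 1×med kit → weight 48, value 341.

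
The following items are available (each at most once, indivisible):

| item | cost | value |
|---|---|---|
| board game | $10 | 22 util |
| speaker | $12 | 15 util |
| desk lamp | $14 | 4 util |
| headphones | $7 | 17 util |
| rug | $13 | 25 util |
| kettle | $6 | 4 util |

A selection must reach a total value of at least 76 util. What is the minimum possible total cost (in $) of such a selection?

Subsets with value ≥ 76, sorted by total cost:
- board game+speaker+headphones+rug: cost 42, value 79
- board game+speaker+headphones+rug+kettle: cost 48, value 83
- board game+speaker+desk lamp+headphones+rug: cost 56, value 83
Minimum cost: 42 $.

42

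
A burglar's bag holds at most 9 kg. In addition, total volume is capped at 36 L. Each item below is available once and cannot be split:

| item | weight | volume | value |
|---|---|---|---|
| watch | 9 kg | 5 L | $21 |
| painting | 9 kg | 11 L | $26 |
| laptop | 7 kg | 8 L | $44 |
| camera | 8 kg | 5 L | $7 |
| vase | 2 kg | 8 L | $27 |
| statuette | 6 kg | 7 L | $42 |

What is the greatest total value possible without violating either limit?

Feasible sets respecting both limits:
- laptop+vase: weight 9, volume 16, value 71
- vase+statuette: weight 8, volume 15, value 69
- laptop: weight 7, volume 8, value 44
Best: $71.

$71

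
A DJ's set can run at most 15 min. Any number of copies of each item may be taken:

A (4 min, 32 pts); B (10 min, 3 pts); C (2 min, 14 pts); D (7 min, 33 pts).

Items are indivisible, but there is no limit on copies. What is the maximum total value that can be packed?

110 pts

Best value-per-unit is A at 32/4; filling with it alone gives 3×32 = 96.
Optimal mix: 3×A + 1×C → duration 14, value 110.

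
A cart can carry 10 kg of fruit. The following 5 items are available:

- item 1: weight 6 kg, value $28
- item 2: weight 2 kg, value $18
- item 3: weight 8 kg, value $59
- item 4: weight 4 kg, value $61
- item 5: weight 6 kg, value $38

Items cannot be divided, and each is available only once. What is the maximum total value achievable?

$99

This is a 0/1 knapsack; check combinations near the capacity.
- item 4+item 5: weight 4+6=10, value 61+38=99
- item 1+item 4: weight 6+4=10, value 28+61=89
- item 2+item 4: weight 2+4=6, value 18+61=79
- item 2+item 3: weight 2+8=10, value 18+59=77
- item 4: weight 4, value 61
Best: $99.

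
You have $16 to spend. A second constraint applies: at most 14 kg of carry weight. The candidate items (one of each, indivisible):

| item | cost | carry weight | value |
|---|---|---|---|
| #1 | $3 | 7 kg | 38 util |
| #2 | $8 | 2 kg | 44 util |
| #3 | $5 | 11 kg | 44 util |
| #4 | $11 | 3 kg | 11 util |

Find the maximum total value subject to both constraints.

88 util

Feasible sets respecting both limits:
- #2+#3: cost 13, carry weight 13, value 88
- #1+#2: cost 11, carry weight 9, value 82
- #3+#4: cost 16, carry weight 14, value 55
- #1+#4: cost 14, carry weight 10, value 49
Best: 88 util.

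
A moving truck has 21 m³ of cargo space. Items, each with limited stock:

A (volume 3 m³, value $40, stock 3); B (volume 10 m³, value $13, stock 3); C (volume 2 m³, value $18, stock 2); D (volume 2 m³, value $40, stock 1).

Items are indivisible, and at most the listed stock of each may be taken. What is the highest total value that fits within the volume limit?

$196

Top feasible selections:
- 3×A + 2×C + 1×D: volume 15, value 196
- 3×A + 1×C + 1×D: volume 13, value 178
- 3×A + 1×B + 1×D: volume 21, value 173
- 3×A + 1×D: volume 11, value 160
Best: $196.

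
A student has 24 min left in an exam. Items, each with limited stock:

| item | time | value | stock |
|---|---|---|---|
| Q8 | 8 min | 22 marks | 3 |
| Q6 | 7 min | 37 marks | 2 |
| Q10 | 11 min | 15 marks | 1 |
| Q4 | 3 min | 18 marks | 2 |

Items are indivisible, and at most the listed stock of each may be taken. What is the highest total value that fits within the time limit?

Best selections within time 24 and stock limits:
- 2×Q6 + 2×Q4: time 20, value 110
- 1×Q8 + 2×Q6: time 22, value 96
- 1×Q8 + 1×Q6 + 2×Q4: time 21, value 95
- 2×Q6 + 1×Q4: time 17, value 92
Best: 110 marks.

110 marks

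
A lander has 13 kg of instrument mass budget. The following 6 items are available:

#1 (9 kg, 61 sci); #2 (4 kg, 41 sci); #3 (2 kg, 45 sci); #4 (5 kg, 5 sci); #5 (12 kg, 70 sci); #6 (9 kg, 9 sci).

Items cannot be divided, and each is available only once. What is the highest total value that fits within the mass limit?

106 sci

Check high-value combinations within 13 kg:
- #1+#3: mass 9+2=11, value 61+45=106
- #1+#2: mass 9+4=13, value 61+41=102
- #2+#3+#4: mass 4+2+5=11, value 41+45+5=91
Best: 106 sci.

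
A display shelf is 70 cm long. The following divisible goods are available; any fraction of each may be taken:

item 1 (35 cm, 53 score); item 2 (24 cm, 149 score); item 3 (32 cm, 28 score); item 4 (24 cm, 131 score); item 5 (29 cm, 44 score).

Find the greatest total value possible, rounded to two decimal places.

313.38

Take in order of value per unit:
- item 2 (149/24 per unit): all 24 → value 149, running total 149.00
- item 4 (131/24 per unit): all 24 → value 131, running total 280.00
- item 5 (44/29 per unit): 22 of 29 → value 22×44/29 = 33.3793, running total 313.38
Total 313.38.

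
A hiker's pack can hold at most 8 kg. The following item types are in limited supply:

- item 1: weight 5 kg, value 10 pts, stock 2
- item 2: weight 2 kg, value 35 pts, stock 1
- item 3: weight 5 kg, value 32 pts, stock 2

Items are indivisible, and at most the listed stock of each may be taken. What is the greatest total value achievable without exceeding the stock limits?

67 pts

Top feasible selections:
- 1×item 2 + 1×item 3: weight 7, value 67
- 1×item 1 + 1×item 2: weight 7, value 45
- 1×item 2: weight 2, value 35
- 1×item 3: weight 5, value 32
Best: 67 pts.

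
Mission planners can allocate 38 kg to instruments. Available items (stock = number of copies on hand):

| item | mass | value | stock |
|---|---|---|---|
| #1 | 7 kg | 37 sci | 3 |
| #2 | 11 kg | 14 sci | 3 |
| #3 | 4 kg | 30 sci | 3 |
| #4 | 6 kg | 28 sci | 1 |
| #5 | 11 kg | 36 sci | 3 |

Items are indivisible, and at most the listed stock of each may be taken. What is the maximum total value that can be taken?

Top feasible selections:
- 3×#1 + 3×#3: mass 33, value 201
- 2×#1 + 3×#3 + 1×#5: mass 37, value 200
- 3×#1 + 2×#3 + 1×#4: mass 35, value 199
- 2×#1 + 3×#3 + 1×#4: mass 32, value 192
Best: 201 sci.

201 sci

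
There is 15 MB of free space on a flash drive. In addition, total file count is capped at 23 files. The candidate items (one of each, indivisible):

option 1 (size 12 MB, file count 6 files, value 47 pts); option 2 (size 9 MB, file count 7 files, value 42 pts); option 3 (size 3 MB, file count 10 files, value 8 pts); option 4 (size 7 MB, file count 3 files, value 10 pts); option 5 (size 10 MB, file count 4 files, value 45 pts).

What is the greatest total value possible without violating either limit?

55 pts

Feasible sets respecting both limits:
- option 1+option 3: size 15, file count 16, value 55
- option 3+option 5: size 13, file count 14, value 53
- option 2+option 3: size 12, file count 17, value 50
Best: 55 pts.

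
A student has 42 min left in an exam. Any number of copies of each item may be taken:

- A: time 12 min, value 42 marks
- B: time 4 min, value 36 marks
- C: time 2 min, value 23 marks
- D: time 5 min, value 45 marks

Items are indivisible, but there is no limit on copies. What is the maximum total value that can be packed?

Best value-per-unit is C at 23/2, and filling with it alone uses time 21×2=42. No mix of the others beats 21×23 = 483.

483 marks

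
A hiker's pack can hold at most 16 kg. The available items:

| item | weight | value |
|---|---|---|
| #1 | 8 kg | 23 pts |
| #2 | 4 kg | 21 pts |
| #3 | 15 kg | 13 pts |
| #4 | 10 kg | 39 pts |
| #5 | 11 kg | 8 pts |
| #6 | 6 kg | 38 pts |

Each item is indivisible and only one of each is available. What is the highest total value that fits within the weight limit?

77 pts

Check high-value combinations within 16 kg:
- #4+#6: weight 10+6=16, value 39+38=77
- #1+#6: weight 8+6=14, value 23+38=61
- #2+#4: weight 4+10=14, value 21+39=60
- #2+#6: weight 4+6=10, value 21+38=59
- #1+#2: weight 8+4=12, value 23+21=44
Best: 77 pts.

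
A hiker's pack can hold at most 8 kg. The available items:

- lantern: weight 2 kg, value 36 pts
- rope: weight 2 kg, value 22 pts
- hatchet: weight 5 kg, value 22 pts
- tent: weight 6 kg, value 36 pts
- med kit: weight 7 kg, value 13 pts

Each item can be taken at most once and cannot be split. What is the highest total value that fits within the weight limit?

This is a 0/1 knapsack; check combinations near the capacity.
- lantern+tent: weight 2+6=8, value 36+36=72
- lantern+rope: weight 2+2=4, value 36+22=58
- lantern+hatchet: weight 2+5=7, value 36+22=58
- rope+tent: weight 2+6=8, value 22+36=58
Best: 72 pts.

72 pts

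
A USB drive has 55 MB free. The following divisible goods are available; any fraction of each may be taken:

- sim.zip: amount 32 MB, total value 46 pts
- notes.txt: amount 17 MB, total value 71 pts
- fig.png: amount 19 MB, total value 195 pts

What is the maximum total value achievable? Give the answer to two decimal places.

Take in order of value per unit:
- fig.png (195/19 per unit): all 19 → value 195, running total 195.00
- notes.txt (71/17 per unit): all 17 → value 71, running total 266.00
- sim.zip (46/32 per unit): 19 of 32 → value 19×46/32 = 27.3125, running total 293.31
Total 293.31.

293.31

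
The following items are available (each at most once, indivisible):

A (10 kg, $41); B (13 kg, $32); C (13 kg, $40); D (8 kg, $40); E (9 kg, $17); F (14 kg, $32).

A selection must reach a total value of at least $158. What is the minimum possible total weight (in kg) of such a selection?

53

Subsets with value ≥ 158, sorted by total weight:
- A+B+C+D+E: weight 53, value 170
- A+C+D+E+F: weight 54, value 170
- A+B+D+E+F: weight 54, value 162
Minimum weight: 53 kg.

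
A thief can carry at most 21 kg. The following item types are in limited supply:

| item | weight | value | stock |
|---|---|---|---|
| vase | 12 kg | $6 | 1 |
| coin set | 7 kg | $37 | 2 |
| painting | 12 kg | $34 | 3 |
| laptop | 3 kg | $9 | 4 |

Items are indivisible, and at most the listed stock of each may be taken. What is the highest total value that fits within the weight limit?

Top feasible selections:
- 2×coin set + 2×laptop: weight 20, value 92
- 2×coin set + 1×laptop: weight 17, value 83
- 2×coin set: weight 14, value 74
- 1×coin set + 4×laptop: weight 19, value 73
Best: $92.

$92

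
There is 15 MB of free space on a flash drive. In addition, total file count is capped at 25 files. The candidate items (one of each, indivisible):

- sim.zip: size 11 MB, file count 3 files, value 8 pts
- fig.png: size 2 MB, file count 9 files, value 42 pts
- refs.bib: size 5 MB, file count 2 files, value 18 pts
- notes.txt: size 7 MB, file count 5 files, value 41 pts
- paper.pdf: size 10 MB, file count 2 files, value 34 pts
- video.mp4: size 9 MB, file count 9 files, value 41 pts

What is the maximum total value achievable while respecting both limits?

101 pts

Feasible sets respecting both limits:
- fig.png+refs.bib+notes.txt: size 14, file count 16, value 101
- fig.png+notes.txt: size 9, file count 14, value 83
- fig.png+video.mp4: size 11, file count 18, value 83
Best: 101 pts.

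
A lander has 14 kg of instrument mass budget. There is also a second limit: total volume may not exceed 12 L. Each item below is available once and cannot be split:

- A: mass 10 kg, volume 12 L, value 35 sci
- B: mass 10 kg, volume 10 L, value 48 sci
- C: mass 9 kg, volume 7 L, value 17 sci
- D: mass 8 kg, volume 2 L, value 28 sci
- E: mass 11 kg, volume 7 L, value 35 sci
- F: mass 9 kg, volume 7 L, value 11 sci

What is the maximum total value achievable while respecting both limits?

48 sci

Feasible sets respecting both limits:
- B: mass 10, volume 10, value 48
- A: mass 10, volume 12, value 35
- E: mass 11, volume 7, value 35
- D: mass 8, volume 2, value 28
Best: 48 sci.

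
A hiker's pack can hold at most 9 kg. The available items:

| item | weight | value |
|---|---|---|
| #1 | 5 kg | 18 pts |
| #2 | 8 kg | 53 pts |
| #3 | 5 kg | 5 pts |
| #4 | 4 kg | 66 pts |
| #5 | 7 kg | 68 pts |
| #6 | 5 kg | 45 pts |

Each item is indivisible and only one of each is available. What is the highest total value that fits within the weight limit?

111 pts

Check high-value combinations within 9 kg:
- #4+#6: weight 4+5=9, value 66+45=111
- #1+#4: weight 5+4=9, value 18+66=84
- #3+#4: weight 5+4=9, value 5+66=71
- #5: weight 7, value 68
- #4: weight 4, value 66
Best: 111 pts.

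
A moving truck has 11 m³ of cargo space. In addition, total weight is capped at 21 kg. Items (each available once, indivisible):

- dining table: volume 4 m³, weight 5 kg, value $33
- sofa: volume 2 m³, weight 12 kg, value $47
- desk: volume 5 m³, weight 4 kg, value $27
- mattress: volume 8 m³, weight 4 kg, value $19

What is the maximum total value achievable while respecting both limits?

Feasible sets respecting both limits:
- dining table+sofa+desk: volume 11, weight 21, value 107
- dining table+sofa: volume 6, weight 17, value 80
- sofa+desk: volume 7, weight 16, value 74
- sofa+mattress: volume 10, weight 16, value 66
Best: $107.

$107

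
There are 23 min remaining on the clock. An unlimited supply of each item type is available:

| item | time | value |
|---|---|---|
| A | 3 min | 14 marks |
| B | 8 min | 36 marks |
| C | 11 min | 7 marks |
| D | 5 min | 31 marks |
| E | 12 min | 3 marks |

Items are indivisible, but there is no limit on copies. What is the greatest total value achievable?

Best value-per-unit is D at 31/5; filling with it alone gives 4×31 = 124.
Optimal mix: 1×A + 4×D → time 23, value 138.

138 marks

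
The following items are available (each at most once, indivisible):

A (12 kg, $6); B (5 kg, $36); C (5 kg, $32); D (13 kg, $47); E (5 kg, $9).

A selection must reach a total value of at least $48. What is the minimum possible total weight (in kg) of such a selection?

Subsets with value ≥ 48, sorted by total weight:
- B+C: weight 10, value 68
- B+C+E: weight 15, value 77
- B+D: weight 18, value 83
- C+D: weight 18, value 79
Minimum weight: 10 kg.

10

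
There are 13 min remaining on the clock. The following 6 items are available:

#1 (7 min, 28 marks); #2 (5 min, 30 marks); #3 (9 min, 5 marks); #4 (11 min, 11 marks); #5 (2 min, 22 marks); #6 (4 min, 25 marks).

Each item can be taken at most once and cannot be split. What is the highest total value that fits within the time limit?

77 marks

Check high-value combinations within 13 min:
- #2+#5+#6: time 5+2+4=11, value 30+22+25=77
- #1+#5+#6: time 7+2+4=13, value 28+22+25=75
- #1+#2: time 7+5=12, value 28+30=58
Best: 77 marks.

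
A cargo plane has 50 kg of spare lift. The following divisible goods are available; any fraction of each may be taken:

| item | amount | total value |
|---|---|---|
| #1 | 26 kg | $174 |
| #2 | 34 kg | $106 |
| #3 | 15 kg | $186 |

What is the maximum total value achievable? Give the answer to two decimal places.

388.06

Take in order of value per unit:
- #3 (186/15 per unit): all 15 → value 186, running total 186.00
- #1 (174/26 per unit): all 26 → value 174, running total 360.00
- #2 (106/34 per unit): 9 of 34 → value 9×106/34 = 28.0588, running total 388.06
Total 388.06.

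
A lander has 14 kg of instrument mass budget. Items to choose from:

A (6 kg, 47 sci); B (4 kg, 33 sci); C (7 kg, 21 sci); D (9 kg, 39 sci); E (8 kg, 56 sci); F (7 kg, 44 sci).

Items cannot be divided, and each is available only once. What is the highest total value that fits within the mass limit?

Check high-value combinations within 14 kg:
- A+E: mass 6+8=14, value 47+56=103
- A+F: mass 6+7=13, value 47+44=91
- B+E: mass 4+8=12, value 33+56=89
- A+B: mass 6+4=10, value 47+33=80
Best: 103 sci.

103 sci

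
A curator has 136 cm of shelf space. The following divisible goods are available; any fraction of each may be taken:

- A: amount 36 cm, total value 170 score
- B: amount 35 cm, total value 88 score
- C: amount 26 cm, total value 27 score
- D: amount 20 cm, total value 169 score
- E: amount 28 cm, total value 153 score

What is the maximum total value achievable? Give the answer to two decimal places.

597.65

Take in order of value per unit:
- D (169/20 per unit): all 20 → value 169, running total 169.00
- E (153/28 per unit): all 28 → value 153, running total 322.00
- A (170/36 per unit): all 36 → value 170, running total 492.00
- B (88/35 per unit): all 35 → value 88, running total 580.00
- C (27/26 per unit): 17 of 26 → value 17×27/26 = 17.6538, running total 597.65
Total 597.65.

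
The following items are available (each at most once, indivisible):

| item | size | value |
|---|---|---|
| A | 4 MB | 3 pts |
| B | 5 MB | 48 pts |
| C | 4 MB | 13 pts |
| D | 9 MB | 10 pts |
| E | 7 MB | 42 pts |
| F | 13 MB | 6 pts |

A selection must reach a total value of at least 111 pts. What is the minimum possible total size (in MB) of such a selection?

Subsets with value ≥ 111, sorted by total size:
- B+C+D+E: size 25, value 113
- A+B+C+D+E: size 29, value 116
- A+B+C+E+F: size 33, value 112
Minimum size: 25 MB.

25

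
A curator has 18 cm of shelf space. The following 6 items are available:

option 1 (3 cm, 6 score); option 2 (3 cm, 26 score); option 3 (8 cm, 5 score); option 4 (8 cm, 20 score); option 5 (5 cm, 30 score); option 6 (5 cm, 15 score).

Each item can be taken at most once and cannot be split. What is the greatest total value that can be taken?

77 score

Check high-value combinations within 18 cm:
- option 1+option 2+option 5+option 6: length 3+3+5+5=16, value 6+26+30+15=77
- option 2+option 4+option 5: length 3+8+5=16, value 26+20+30=76
- option 2+option 5+option 6: length 3+5+5=13, value 26+30+15=71
Best: 77 score.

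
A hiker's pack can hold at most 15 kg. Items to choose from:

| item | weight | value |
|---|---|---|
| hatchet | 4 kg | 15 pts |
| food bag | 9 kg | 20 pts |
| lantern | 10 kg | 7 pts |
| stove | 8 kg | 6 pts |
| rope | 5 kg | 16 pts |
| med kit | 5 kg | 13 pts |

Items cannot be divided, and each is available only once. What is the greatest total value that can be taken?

This is a 0/1 knapsack; check combinations near the capacity.
- hatchet+rope+med kit: weight 4+5+5=14, value 15+16+13=44
- food bag+rope: weight 9+5=14, value 20+16=36
- hatchet+food bag: weight 4+9=13, value 15+20=35
Best: 44 pts.

44 pts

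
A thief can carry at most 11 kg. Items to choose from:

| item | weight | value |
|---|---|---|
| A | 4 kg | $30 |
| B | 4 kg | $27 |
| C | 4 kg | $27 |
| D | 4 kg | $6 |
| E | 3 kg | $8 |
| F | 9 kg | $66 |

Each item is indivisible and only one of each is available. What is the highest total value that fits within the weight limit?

$66

Check high-value combinations within 11 kg:
- F: weight 9, value 66
- A+B+E: weight 4+4+3=11, value 30+27+8=65
- A+C+E: weight 4+4+3=11, value 30+27+8=65
Best: $66.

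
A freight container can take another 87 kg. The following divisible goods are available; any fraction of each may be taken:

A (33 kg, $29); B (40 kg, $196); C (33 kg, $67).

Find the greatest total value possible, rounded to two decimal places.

275.30

Take in order of value per unit:
- B (196/40 per unit): all 40 → value 196, running total 196.00
- C (67/33 per unit): all 33 → value 67, running total 263.00
- A (29/33 per unit): 14 of 33 → value 14×29/33 = 12.3030, running total 275.30
Total 275.30.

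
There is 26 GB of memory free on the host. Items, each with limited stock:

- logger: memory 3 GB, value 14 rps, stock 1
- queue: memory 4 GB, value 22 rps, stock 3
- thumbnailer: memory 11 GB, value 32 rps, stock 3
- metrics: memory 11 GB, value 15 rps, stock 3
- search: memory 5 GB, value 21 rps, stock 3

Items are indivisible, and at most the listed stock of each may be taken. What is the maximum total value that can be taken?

Top feasible selections:
- 1×logger + 3×queue + 2×search: memory 25, value 122
- 1×logger + 2×queue + 3×search: memory 26, value 121
- 1×logger + 3×queue + 1×thumbnailer: memory 26, value 112
- 3×queue + 2×search: memory 22, value 108
Best: 122 rps.

122 rps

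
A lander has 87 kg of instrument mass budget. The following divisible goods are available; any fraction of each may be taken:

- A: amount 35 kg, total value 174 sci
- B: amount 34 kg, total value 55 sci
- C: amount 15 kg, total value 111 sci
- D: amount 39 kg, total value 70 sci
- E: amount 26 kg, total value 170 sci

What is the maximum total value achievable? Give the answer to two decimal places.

474.74

Take in order of value per unit:
- C (111/15 per unit): all 15 → value 111, running total 111.00
- E (170/26 per unit): all 26 → value 170, running total 281.00
- A (174/35 per unit): all 35 → value 174, running total 455.00
- D (70/39 per unit): 11 of 39 → value 11×70/39 = 19.7436, running total 474.74
Total 474.74.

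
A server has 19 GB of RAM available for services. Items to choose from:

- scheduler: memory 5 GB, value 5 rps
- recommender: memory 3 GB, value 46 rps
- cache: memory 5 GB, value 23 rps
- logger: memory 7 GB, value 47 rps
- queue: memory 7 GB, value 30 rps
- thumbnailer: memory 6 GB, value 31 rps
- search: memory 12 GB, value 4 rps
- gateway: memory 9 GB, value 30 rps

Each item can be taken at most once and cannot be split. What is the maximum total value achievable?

124 rps

Check high-value combinations within 19 GB:
- recommender+logger+thumbnailer: memory 3+7+6=16, value 46+47+31=124
- recommender+logger+queue: memory 3+7+7=17, value 46+47+30=123
- recommender+logger+gateway: memory 3+7+9=19, value 46+47+30=123
- recommender+cache+logger: memory 3+5+7=15, value 46+23+47=116
Best: 124 rps.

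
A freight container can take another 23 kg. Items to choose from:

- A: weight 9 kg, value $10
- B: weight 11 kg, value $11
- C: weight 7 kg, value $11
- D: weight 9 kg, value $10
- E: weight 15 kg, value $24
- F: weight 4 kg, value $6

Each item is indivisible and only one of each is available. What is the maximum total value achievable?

$35

Check high-value combinations within 23 kg:
- C+E: weight 7+15=22, value 11+24=35
- E+F: weight 15+4=19, value 24+6=30
- B+C+F: weight 11+7+4=22, value 11+11+6=28
- A+C+F: weight 9+7+4=20, value 10+11+6=27
- C+D+F: weight 7+9+4=20, value 11+10+6=27
Best: $35.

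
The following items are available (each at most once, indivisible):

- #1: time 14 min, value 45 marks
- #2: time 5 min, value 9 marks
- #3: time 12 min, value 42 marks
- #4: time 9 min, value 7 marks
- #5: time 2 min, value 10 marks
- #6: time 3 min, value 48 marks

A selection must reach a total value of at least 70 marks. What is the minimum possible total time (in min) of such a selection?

15

Subsets with value ≥ 70, sorted by total time:
- #3+#6: time 15, value 90
- #3+#5+#6: time 17, value 100
- #1+#6: time 17, value 93
- #1+#5+#6: time 19, value 103
Minimum time: 15 min.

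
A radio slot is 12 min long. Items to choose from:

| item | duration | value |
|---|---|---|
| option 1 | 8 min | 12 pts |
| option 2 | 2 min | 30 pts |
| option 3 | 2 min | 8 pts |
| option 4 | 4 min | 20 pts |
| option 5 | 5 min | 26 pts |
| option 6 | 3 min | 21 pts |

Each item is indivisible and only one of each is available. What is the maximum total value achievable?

85 pts

Check high-value combinations within 12 min:
- option 2+option 3+option 5+option 6: duration 2+2+5+3=12, value 30+8+26+21=85
- option 2+option 3+option 4+option 6: duration 2+2+4+3=11, value 30+8+20+21=79
- option 2+option 5+option 6: duration 2+5+3=10, value 30+26+21=77
Best: 85 pts.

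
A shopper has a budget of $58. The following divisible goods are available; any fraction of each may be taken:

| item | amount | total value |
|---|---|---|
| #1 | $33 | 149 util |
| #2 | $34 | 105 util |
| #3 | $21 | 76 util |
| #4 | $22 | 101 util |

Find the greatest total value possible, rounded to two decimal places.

Take in order of value per unit:
- #4 (101/22 per unit): all 22 → value 101, running total 101.00
- #1 (149/33 per unit): all 33 → value 149, running total 250.00
- #3 (76/21 per unit): 3 of 21 → value 3×76/21 = 10.8571, running total 260.86
Total 260.86.

260.86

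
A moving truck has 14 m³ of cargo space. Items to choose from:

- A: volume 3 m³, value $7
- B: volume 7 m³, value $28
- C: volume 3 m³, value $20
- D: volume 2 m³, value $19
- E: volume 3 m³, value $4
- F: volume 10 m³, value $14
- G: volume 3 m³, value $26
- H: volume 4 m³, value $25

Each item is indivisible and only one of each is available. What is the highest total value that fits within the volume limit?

$90

Check high-value combinations within 14 m³:
- C+D+G+H: volume 3+2+3+4=12, value 20+19+26+25=90
- B+G+H: volume 7+3+4=14, value 28+26+25=79
- A+C+G+H: volume 3+3+3+4=13, value 7+20+26+25=78
- A+D+G+H: volume 3+2+3+4=12, value 7+19+26+25=77
- A+C+D+E+G: volume 3+3+2+3+3=14, value 7+20+19+4+26=76
Best: $90.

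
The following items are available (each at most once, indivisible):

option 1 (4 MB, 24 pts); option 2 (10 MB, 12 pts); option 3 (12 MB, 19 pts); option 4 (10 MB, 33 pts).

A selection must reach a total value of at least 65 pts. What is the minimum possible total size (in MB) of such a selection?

Subsets with value ≥ 65, sorted by total size:
- option 1+option 2+option 4: size 24, value 69
- option 1+option 3+option 4: size 26, value 76
- option 1+option 2+option 3+option 4: size 36, value 88
Minimum size: 24 MB.

24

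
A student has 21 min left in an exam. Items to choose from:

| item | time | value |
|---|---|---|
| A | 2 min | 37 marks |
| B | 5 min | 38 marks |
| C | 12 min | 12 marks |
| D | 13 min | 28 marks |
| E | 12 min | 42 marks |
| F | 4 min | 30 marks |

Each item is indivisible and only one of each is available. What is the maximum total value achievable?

Check high-value combinations within 21 min:
- A+B+E: time 2+5+12=19, value 37+38+42=117
- B+E+F: time 5+12+4=21, value 38+42+30=110
- A+E+F: time 2+12+4=18, value 37+42+30=109
Best: 117 marks.

117 marks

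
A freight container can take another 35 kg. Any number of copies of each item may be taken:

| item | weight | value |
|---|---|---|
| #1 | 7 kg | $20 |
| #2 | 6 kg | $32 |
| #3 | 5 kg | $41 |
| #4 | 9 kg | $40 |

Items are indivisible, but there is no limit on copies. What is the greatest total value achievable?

Best value-per-unit is #3 at 41/5, and filling with it alone uses weight 7×5=35. No mix of the others beats 7×41 = 287.

$287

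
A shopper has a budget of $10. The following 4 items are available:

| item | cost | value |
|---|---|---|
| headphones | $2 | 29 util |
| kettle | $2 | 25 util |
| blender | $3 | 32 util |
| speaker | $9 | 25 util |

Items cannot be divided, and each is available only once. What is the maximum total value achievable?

Check high-value combinations within $10:
- headphones+kettle+blender: cost 2+2+3=7, value 29+25+32=86
- headphones+blender: cost 2+3=5, value 29+32=61
- kettle+blender: cost 2+3=5, value 25+32=57
- headphones+kettle: cost 2+2=4, value 29+25=54
Best: 86 util.

86 util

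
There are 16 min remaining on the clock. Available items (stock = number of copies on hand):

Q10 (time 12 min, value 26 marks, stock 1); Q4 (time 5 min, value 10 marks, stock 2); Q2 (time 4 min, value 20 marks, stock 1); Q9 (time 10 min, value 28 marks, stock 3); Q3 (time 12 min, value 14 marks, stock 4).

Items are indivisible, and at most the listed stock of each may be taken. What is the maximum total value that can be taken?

Top feasible selections:
- 1×Q2 + 1×Q9: time 14, value 48
- 1×Q10 + 1×Q2: time 16, value 46
- 2×Q4 + 1×Q2: time 14, value 40
- 1×Q4 + 1×Q9: time 15, value 38
Best: 48 marks.

48 marks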